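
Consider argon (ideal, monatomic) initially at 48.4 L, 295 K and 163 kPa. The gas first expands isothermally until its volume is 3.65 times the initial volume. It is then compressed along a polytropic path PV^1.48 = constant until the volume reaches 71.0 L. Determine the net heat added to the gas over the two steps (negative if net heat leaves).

7690 J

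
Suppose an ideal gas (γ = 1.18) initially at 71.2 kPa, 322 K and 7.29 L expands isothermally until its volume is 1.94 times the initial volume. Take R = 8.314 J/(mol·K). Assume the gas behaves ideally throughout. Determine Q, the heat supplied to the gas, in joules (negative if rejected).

n = P₁V₁/(RT₁) = 71.2×7.29/(8.314×322) = 0.194 mol.
Isothermal: T stays 322 K; PV = const ⇒ V₂ = 14.1 L, P₂ = 36.7 kPa.
ΔU = 0 (ideal gas, T constant).
W = nRT ln(V₂/V₁) = 0.194×8.314×322×ln(1.94) = 344 J.
Q = ΔU + W = 344 J.

344 J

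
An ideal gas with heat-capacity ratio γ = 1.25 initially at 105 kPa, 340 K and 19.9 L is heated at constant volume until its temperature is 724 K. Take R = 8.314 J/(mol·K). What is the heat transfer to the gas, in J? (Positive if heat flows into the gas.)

9440 J

n = P₁V₁/(RT₁) = 105×19.9/(8.314×340) = 0.739 mol.
Isochoric: V stays 19.9 L; P/T = const ⇒ T₂ = 724 K, P₂ = 224 kPa.
W = 0 (no volume change).
ΔU = nCvΔT = 0.739×33.3×(724−340) = 9440 J.
Q = ΔU = 9440 J.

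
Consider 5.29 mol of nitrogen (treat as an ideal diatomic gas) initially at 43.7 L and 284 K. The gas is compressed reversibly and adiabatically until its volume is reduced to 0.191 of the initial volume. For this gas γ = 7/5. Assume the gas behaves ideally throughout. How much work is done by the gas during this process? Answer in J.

P₁ = nRT₁/V₁ = 5.29×8.314×284/43.7 = 286 kPa.
Adiabatic: TV^(γ−1) = const ⇒ T₂ = 284×(5.24)^0.400 = 551 K; PV^γ = const ⇒ P₂ = 2900 kPa.
ΔU = nCvΔT = 5.29×20.8×(551−284) = 29300 J.
Q = 0 for an adiabatic process, so W = −ΔU = -29300 J.

-29300 J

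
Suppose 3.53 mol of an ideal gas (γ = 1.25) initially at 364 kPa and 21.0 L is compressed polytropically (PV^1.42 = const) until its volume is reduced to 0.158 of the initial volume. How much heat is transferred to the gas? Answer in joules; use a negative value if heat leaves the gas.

T₁ = P₁V₁/(nR) = 364×21.0/(3.53×8.314) = 260 K.
Polytropic n=1.42: T₂ = T₁(V₁/V₂)^(n−1) = 260×(6.33)^0.42 = 565 K; P₂ = P₁(V₁/V₂)^n = 5000 kPa.
W = (P₁V₁−P₂V₂)/(n−1) = (364×21.0−5000×3.32)/0.42 = -21300 J.
ΔU = nCvΔT = 3.53×33.3×(565−260) = 35800 J.
Q = ΔU + W = 14500 J.

14500 J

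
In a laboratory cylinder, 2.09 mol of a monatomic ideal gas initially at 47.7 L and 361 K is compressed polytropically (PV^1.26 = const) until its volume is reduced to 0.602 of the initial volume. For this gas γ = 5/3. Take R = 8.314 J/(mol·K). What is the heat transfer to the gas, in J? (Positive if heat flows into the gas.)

-2080 J

P₁ = nRT₁/V₁ = 2.09×8.314×361/47.7 = 132 kPa.
Polytropic n=1.26: T₂ = T₁(V₁/V₂)^(n−1) = 361×(1.66)^0.26 = 412 K; P₂ = P₁(V₁/V₂)^n = 249 kPa.
W = (P₁V₁−P₂V₂)/(n−1) = (132×47.7−249×28.7)/0.26 = -3400 J.
ΔU = nCvΔT = 2.09×12.5×(412−361) = 1330 J.
Q = ΔU + W = -2080 J.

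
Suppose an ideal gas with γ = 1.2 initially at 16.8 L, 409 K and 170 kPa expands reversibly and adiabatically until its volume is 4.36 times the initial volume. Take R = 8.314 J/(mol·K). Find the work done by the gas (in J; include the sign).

3640 J

n = P₁V₁/(RT₁) = 170×16.8/(8.314×409) = 0.840 mol.
Adiabatic: TV^(γ−1) = const ⇒ T₂ = 409×(0.229)^0.200 = 305 K; PV^γ = const ⇒ P₂ = 29.0 kPa.
ΔU = nCvΔT = 0.840×41.6×(305−409) = -3640 J.
Q = 0 for an adiabatic process, so W = −ΔU = 3640 J.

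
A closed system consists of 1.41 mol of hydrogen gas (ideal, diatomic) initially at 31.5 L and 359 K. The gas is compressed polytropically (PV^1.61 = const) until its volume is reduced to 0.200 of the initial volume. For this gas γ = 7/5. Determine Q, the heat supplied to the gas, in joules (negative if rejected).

6050 J

P₁ = nRT₁/V₁ = 1.41×8.314×359/31.5 = 134 kPa.
Polytropic n=1.61: T₂ = T₁(V₁/V₂)^(n−1) = 359×(5.00)^0.61 = 958 K; P₂ = P₁(V₁/V₂)^n = 1780 kPa.
W = (P₁V₁−P₂V₂)/(n−1) = (134×31.5−1780×6.30)/0.61 = -11500 J.
ΔU = nCvΔT = 1.41×20.8×(958−359) = 17600 J.
Q = ΔU + W = 6050 J.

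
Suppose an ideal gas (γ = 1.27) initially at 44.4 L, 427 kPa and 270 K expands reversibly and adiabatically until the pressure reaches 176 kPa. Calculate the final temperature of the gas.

224 K

Adiabatic: T₂/T₁ = (P₂/P₁)^((γ−1)/γ) ⇒ T₂ = 270×(0.412)^0.213 = 224 K; V₂ = 89.2 L.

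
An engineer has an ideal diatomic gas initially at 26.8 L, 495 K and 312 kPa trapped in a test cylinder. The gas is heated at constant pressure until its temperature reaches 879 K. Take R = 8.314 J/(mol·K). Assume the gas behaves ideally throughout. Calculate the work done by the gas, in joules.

6490 J

n = P₁V₁/(RT₁) = 312×26.8/(8.314×495) = 2.03 mol.
Isobaric: P stays 312 kPa; V/T = const ⇒ T₂ = 879 K, V₂ = 47.6 L.
W = PΔV = 312×(47.6−26.8) kPa·L = 6490 J.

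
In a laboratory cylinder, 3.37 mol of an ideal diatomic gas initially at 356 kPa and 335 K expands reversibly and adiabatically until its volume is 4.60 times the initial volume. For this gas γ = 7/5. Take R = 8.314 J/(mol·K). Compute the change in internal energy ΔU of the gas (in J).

-10700 J

V₁ = nRT₁/P₁ = 3.37×8.314×335/356 = 26.4 L.
Adiabatic: TV^(γ−1) = const ⇒ T₂ = 335×(0.217)^0.400 = 182 K; PV^γ = const ⇒ P₂ = 42.0 kPa.
For an ideal gas ΔU = nCvΔT with Cv = (5/2)R = 20.8 J/(mol·K).
ΔU = 3.37×20.8×(182−335) = -10700 J.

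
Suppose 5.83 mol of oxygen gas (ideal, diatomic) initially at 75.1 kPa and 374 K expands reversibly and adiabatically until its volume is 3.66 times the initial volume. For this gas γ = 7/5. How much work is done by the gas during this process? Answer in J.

18300 J

V₁ = nRT₁/P₁ = 5.83×8.314×374/75.1 = 241 L.
Adiabatic: TV^(γ−1) = const ⇒ T₂ = 374×(0.273)^0.400 = 223 K; PV^γ = const ⇒ P₂ = 12.2 kPa.
ΔU = nCvΔT = 5.83×20.8×(223−374) = -18300 J.
Q = 0 for an adiabatic process, so W = −ΔU = 18300 J.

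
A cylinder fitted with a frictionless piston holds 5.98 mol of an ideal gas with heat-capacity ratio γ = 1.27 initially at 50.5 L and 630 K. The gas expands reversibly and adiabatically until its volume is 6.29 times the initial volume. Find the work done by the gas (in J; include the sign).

P₁ = nRT₁/V₁ = 5.98×8.314×630/50.5 = 620 kPa.
Adiabatic: TV^(γ−1) = const ⇒ T₂ = 630×(0.159)^0.270 = 383 K; PV^γ = const ⇒ P₂ = 60.0 kPa.
ΔU = nCvΔT = 5.98×30.8×(383−630) = -45400 J.
Q = 0 for an adiabatic process, so W = −ΔU = 45400 J.

45400 J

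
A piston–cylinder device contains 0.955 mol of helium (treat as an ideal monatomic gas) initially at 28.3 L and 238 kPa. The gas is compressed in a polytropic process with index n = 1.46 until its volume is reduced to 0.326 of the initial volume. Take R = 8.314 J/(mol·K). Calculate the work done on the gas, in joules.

9880 J

T₁ = P₁V₁/(nR) = 238×28.3/(0.955×8.314) = 848 K.
Polytropic n=1.46: T₂ = T₁(V₁/V₂)^(n−1) = 848×(3.07)^0.46 = 1420 K; P₂ = P₁(V₁/V₂)^n = 1220 kPa.
W = (P₁V₁−P₂V₂)/(n−1) = (238×28.3−1220×9.23)/0.46 = -9880 J.
Work done on the gas = −W_by = 9880 J.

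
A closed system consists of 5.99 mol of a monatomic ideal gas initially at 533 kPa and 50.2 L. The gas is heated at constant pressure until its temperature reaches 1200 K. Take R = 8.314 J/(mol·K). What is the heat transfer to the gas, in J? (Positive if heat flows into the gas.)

T₁ = P₁V₁/(nR) = 533×50.2/(5.99×8.314) = 537 K.
Isobaric: P stays 533 kPa; V/T = const ⇒ T₂ = 1200 K, V₂ = 112 L.
W = PΔV = 533×(112−50.2) kPa·L = 33000 J.
ΔU = nCvΔT = 5.99×12.5×(1200−537) = 49500 J.
Q = ΔU + W = nCpΔT = 82500 J.

82500 J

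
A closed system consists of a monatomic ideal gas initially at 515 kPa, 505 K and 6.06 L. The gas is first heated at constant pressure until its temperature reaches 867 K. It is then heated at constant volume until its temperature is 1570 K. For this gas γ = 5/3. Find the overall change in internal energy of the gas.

n = P₁V₁/(RT₁) = 515×6.06/(8.314×505) = 0.743 mol.
Step 1 — Isobaric: P stays 515 kPa; V/T = const ⇒ T₂ = 867 K, V₂ = 10.4 L.
W = PΔV = 515×(10.4−6.06) kPa·L = 2240 J.
ΔU = nCvΔT = 0.743×12.5×(867−505) = 3360 J.
Q = ΔU + W = nCpΔT = 5590 J.
State after step 1: P = 515 kPa, V = 10.4 L, T = 867 K.
Step 2 — Isochoric: V stays 10.4 L; P/T = const ⇒ T₂ = 1570 K, P₂ = 933 kPa.
W = 0 (no volume change).
ΔU = nCvΔT = 0.743×12.5×(1570−867) = 6520 J.
Q = ΔU = 6520 J.
Net over both steps: W = 2240 J, Q = 12100 J, ΔU = 9870 J.

9870 J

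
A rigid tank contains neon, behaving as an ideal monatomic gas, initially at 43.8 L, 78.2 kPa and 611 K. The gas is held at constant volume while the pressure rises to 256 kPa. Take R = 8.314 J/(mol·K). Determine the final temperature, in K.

Isochoric: V stays 43.8 L; P/T = const ⇒ T₂ = 2000 K, P₂ = 256 kPa.

2000 K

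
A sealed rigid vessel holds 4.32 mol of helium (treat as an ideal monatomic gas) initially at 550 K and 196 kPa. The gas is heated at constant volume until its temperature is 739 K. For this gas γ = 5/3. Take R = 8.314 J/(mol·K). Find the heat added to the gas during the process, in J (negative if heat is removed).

V₁ = nRT₁/P₁ = 4.32×8.314×550/196 = 101 L.
Isochoric: V stays 101 L; P/T = const ⇒ T₂ = 739 K, P₂ = 263 kPa.
W = 0 (no volume change).
ΔU = nCvΔT = 4.32×12.5×(739−550) = 10200 J.
Q = ΔU = 10200 J.

10200 J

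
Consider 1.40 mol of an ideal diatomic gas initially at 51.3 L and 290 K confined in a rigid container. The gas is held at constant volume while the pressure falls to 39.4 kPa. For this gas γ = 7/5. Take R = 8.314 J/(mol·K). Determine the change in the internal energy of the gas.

-3390 J

P₁ = nRT₁/V₁ = 1.40×8.314×290/51.3 = 65.8 kPa.
Isochoric: V stays 51.3 L; P/T = const ⇒ T₂ = 174 K, P₂ = 39.4 kPa.
For an ideal gas ΔU = nCvΔT with Cv = (5/2)R = 20.8 J/(mol·K).
ΔU = 1.40×20.8×(174−290) = -3390 J.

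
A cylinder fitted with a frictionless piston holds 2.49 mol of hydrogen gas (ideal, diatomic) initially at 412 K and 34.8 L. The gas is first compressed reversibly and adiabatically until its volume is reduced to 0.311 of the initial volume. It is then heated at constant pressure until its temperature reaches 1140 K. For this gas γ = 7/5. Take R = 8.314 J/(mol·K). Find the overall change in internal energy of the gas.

37700 J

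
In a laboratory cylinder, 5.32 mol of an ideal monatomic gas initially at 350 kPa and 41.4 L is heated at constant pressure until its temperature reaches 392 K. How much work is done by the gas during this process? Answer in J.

2850 J

T₁ = P₁V₁/(nR) = 350×41.4/(5.32×8.314) = 328 K.
Isobaric: P stays 350 kPa; V/T = const ⇒ T₂ = 392 K, V₂ = 49.5 L.
W = PΔV = 350×(49.5−41.4) kPa·L = 2850 J.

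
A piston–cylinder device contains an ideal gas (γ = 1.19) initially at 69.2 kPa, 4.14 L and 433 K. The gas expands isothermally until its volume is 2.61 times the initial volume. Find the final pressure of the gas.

26.5 kPa

Isothermal: T stays 433 K; PV = const ⇒ V₂ = 10.8 L, P₂ = 26.5 kPa.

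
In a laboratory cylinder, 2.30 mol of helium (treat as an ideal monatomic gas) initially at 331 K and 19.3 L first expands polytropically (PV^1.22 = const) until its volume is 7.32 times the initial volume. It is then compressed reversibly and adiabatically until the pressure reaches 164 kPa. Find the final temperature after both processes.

428 K

P₁ = nRT₁/V₁ = 2.30×8.314×331/19.3 = 328 kPa.
Step 1 — Polytropic n=1.22: T₂ = T₁(V₁/V₂)^(n−1) = 331×(0.137)^0.22 = 214 K; P₂ = P₁(V₁/V₂)^n = 28.9 kPa.
W = (P₁V₁−P₂V₂)/(n−1) = (328×19.3−28.9×141)/0.22 = 10200 J.
ΔU = nCvΔT = 2.30×12.5×(214−331) = -3370 J.
Q = ΔU + W = 6840 J.
State after step 1: P = 28.9 kPa, V = 141 L, T = 214 K.
Step 2 — Adiabatic: T₂/T₁ = (P₂/P₁)^((γ−1)/γ) ⇒ T₂ = 214×(5.67)^0.400 = 428 K; V₂ = 49.9 L.
ΔU = nCvΔT = 2.30×12.5×(428−214) = 6140 J.
Q = 0 for an adiabatic process, so W = −ΔU = -6140 J.
Net over both steps: W = 4060 J, Q = 6840 J, ΔU = 2770 J.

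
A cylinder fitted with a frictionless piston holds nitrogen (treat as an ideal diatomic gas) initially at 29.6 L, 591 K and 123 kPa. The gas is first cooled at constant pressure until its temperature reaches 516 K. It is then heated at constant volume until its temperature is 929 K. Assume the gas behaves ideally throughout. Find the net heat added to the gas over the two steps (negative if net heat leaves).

4740 J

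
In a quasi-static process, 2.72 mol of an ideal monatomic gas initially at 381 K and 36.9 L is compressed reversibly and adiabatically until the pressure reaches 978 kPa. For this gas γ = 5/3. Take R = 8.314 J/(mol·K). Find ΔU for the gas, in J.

10000 J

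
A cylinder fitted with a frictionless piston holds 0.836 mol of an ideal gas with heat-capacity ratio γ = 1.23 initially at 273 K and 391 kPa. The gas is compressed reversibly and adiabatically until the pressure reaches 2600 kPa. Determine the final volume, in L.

1.04 L

V₁ = nRT₁/P₁ = 0.836×8.314×273/391 = 4.85 L.
Adiabatic: T₂/T₁ = (P₂/P₁)^((γ−1)/γ) ⇒ T₂ = 273×(6.65)^0.187 = 389 K; V₂ = 1.04 L.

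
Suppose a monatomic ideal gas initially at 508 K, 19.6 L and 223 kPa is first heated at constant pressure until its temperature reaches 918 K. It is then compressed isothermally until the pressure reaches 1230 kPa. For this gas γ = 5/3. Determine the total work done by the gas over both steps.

n = P₁V₁/(RT₁) = 223×19.6/(8.314×508) = 1.03 mol.
Step 1 — Isobaric: P stays 223 kPa; V/T = const ⇒ T₂ = 918 K, V₂ = 35.4 L.
W = PΔV = 223×(35.4−19.6) kPa·L = 3530 J.
ΔU = nCvΔT = 1.03×12.5×(918−508) = 5290 J.
Q = ΔU + W = nCpΔT = 8820 J.
State after step 1: P = 223 kPa, V = 35.4 L, T = 918 K.
Step 2 — Isothermal: T stays 918 K; PV = const ⇒ V₂ = 6.42 L, P₂ = 1230 kPa.
ΔU = 0 (ideal gas, T constant).
W = nRT ln(V₂/V₁) = 1.03×8.314×918×ln(0.181) = -13500 J.
Q = ΔU + W = -13500 J.
Net over both steps: W = -9960 J, Q = -4670 J, ΔU = 5290 J.

-9960 J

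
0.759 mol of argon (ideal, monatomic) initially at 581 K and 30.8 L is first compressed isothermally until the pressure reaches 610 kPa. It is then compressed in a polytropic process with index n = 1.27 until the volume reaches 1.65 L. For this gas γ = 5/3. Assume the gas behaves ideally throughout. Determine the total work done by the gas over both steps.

-11700 J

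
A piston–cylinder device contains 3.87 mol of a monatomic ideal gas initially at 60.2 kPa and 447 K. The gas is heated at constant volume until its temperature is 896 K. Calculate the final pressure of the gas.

121 kPa

V₁ = nRT₁/P₁ = 3.87×8.314×447/60.2 = 239 L.
Isochoric: V stays 239 L; P/T = const ⇒ T₂ = 896 K, P₂ = 121 kPa.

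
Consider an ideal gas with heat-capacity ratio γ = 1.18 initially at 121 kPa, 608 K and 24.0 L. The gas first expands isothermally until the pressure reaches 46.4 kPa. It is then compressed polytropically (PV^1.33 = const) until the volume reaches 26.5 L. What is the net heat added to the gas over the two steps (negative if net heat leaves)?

n = P₁V₁/(RT₁) = 121×24.0/(8.314×608) = 0.574 mol.
Step 1 — Isothermal: T stays 608 K; PV = const ⇒ V₂ = 62.6 L, P₂ = 46.4 kPa.
ΔU = 0 (ideal gas, T constant).
W = nRT ln(V₂/V₁) = 0.574×8.314×608×ln(2.61) = 2780 J.
Q = ΔU + W = 2780 J.
State after step 1: P = 46.4 kPa, V = 62.6 L, T = 608 K.
Step 2 — Polytropic n=1.33: T₂ = T₁(V₁/V₂)^(n−1) = 608×(2.36)^0.33 = 807 K; P₂ = P₁(V₁/V₂)^n = 146 kPa.
W = (P₁V₁−P₂V₂)/(n−1) = (46.4×62.6−146×26.5)/0.33 = -2890 J.
ΔU = nCvΔT = 0.574×46.2×(807−608) = 5290 J.
Q = ΔU + W = 2400 J.
Net over both steps: W = -102 J, Q = 5190 J, ΔU = 5290 J.

5190 J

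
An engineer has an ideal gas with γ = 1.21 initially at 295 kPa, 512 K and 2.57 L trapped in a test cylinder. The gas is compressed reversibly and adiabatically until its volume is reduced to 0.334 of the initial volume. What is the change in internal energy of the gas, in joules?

935 J

n = P₁V₁/(RT₁) = 295×2.57/(8.314×512) = 0.178 mol.
Adiabatic: TV^(γ−1) = const ⇒ T₂ = 512×(2.99)^0.210 = 645 K; PV^γ = const ⇒ P₂ = 1110 kPa.
For an ideal gas ΔU = nCvΔT with Cv = R/(γ−1) = 39.6 J/(mol·K).
ΔU = 0.178×39.6×(645−512) = 935 J.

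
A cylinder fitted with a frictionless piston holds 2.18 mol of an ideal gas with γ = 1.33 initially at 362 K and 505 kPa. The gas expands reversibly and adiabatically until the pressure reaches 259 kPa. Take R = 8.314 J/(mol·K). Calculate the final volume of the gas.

21.5 L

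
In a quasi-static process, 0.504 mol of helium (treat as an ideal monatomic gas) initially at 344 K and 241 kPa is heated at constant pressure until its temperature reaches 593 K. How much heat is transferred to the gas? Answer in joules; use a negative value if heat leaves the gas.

V₁ = nRT₁/P₁ = 0.504×8.314×344/241 = 5.98 L.
Isobaric: P stays 241 kPa; V/T = const ⇒ T₂ = 593 K, V₂ = 10.3 L.
W = PΔV = 241×(10.3−5.98) kPa·L = 1040 J.
ΔU = nCvΔT = 0.504×12.5×(593−344) = 1570 J.
Q = ΔU + W = nCpΔT = 2610 J.

2610 J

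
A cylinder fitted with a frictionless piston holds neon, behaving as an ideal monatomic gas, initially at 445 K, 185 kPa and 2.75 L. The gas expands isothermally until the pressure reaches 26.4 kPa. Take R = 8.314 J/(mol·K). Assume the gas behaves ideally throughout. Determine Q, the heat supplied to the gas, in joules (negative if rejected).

n = P₁V₁/(RT₁) = 185×2.75/(8.314×445) = 0.138 mol.
Isothermal: T stays 445 K; PV = const ⇒ V₂ = 19.3 L, P₂ = 26.4 kPa.
ΔU = 0 (ideal gas, T constant).
W = nRT ln(V₂/V₁) = 0.138×8.314×445×ln(7.01) = 991 J.
Q = ΔU + W = 991 J.

991 J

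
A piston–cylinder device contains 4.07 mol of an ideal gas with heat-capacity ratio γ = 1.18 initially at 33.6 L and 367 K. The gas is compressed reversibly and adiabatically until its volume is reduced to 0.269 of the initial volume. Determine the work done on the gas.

18400 J

P₁ = nRT₁/V₁ = 4.07×8.314×367/33.6 = 370 kPa.
Adiabatic: TV^(γ−1) = const ⇒ T₂ = 367×(3.72)^0.180 = 465 K; PV^γ = const ⇒ P₂ = 1740 kPa.
ΔU = nCvΔT = 4.07×46.2×(465−367) = 18400 J.
Q = 0 for an adiabatic process, so W = −ΔU = -18400 J.
Work done on the gas = −W_by = 18400 J.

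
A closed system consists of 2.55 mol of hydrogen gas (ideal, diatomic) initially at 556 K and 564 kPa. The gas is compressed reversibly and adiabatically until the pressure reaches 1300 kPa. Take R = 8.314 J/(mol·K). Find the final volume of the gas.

V₁ = nRT₁/P₁ = 2.55×8.314×556/564 = 20.9 L.
Adiabatic: T₂/T₁ = (P₂/P₁)^((γ−1)/γ) ⇒ T₂ = 556×(2.30)^0.286 = 706 K; V₂ = 11.5 L.

11.5 L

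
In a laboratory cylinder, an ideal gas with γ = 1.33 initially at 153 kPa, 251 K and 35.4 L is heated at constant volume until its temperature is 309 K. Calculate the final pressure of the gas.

188 kPa

Isochoric: V stays 35.4 L; P/T = const ⇒ T₂ = 309 K, P₂ = 188 kPa.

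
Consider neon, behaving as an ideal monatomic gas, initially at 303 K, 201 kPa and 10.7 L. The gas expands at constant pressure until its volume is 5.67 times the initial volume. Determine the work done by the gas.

10000 J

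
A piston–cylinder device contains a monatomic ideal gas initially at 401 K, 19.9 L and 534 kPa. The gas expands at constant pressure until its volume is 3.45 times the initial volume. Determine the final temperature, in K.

1380 K

Isobaric: P stays 534 kPa; V/T = const ⇒ T₂ = 1380 K, V₂ = 68.7 L.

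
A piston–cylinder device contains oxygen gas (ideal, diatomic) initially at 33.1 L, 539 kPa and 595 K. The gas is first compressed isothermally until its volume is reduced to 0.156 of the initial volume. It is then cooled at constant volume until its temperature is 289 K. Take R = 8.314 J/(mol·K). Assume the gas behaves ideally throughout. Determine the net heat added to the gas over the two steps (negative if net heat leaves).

n = P₁V₁/(RT₁) = 539×33.1/(8.314×595) = 3.61 mol.
Step 1 — Isothermal: T stays 595 K; PV = const ⇒ V₂ = 5.16 L, P₂ = 3460 kPa.
ΔU = 0 (ideal gas, T constant).
W = nRT ln(V₂/V₁) = 3.61×8.314×595×ln(0.156) = -33100 J.
Q = ΔU + W = -33100 J.
State after step 1: P = 3460 kPa, V = 5.16 L, T = 595 K.
Step 2 — Isochoric: V stays 5.16 L; P/T = const ⇒ T₂ = 289 K, P₂ = 1680 kPa.
W = 0 (no volume change).
ΔU = nCvΔT = 3.61×20.8×(289−595) = -22900 J.
Q = ΔU = -22900 J.
Net over both steps: W = -33100 J, Q = -56100 J, ΔU = -22900 J.

-56100 J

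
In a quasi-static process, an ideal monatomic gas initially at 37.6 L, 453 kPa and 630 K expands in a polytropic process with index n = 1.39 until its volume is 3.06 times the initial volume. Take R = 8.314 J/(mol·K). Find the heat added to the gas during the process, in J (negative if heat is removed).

n = P₁V₁/(RT₁) = 453×37.6/(8.314×630) = 3.25 mol.
Polytropic n=1.39: T₂ = T₁(V₁/V₂)^(n−1) = 630×(0.327)^0.39 = 407 K; P₂ = P₁(V₁/V₂)^n = 95.7 kPa.
W = (P₁V₁−P₂V₂)/(n−1) = (453×37.6−95.7×115)/0.39 = 15400 J.
ΔU = nCvΔT = 3.25×12.5×(407−630) = -9030 J.
Q = ΔU + W = 6410 J.

6410 J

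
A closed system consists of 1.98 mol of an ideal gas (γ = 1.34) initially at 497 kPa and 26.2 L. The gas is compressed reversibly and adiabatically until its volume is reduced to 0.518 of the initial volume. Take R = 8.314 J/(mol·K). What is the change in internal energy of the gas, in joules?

9600 J

T₁ = P₁V₁/(nR) = 497×26.2/(1.98×8.314) = 791 K.
Adiabatic: TV^(γ−1) = const ⇒ T₂ = 791×(1.93)^0.340 = 989 K; PV^γ = const ⇒ P₂ = 1200 kPa.
For an ideal gas ΔU = nCvΔT with Cv = R/(γ−1) = 24.5 J/(mol·K).
ΔU = 1.98×24.5×(989−791) = 9600 J.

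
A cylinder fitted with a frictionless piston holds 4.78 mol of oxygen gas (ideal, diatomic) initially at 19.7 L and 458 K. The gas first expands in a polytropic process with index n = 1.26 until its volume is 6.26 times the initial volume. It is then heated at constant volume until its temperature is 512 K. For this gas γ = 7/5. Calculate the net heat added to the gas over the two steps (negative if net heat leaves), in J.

31900 J

P₁ = nRT₁/V₁ = 4.78×8.314×458/19.7 = 924 kPa.
Step 1 — Polytropic n=1.26: T₂ = T₁(V₁/V₂)^(n−1) = 458×(0.160)^0.26 = 284 K; P₂ = P₁(V₁/V₂)^n = 91.6 kPa.
W = (P₁V₁−P₂V₂)/(n−1) = (924×19.7−91.6×123)/0.26 = 26600 J.
ΔU = nCvΔT = 4.78×20.8×(284−458) = -17300 J.
Q = ΔU + W = 9290 J.
State after step 1: P = 91.6 kPa, V = 123 L, T = 284 K.
Step 2 — Isochoric: V stays 123 L; P/T = const ⇒ T₂ = 512 K, P₂ = 165 kPa.
W = 0 (no volume change).
ΔU = nCvΔT = 4.78×20.8×(512−284) = 22600 J.
Q = ΔU = 22600 J.
Net over both steps: W = 26600 J, Q = 31900 J, ΔU = 5370 J.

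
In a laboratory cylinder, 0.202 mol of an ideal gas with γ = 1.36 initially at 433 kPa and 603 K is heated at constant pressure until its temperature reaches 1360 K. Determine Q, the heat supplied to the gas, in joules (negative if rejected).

4800 J

V₁ = nRT₁/P₁ = 0.202×8.314×603/433 = 2.34 L.
Isobaric: P stays 433 kPa; V/T = const ⇒ T₂ = 1360 K, V₂ = 5.27 L.
W = PΔV = 433×(5.27−2.34) kPa·L = 1270 J.
ΔU = nCvΔT = 0.202×23.1×(1360−603) = 3530 J.
Q = ΔU + W = nCpΔT = 4800 J.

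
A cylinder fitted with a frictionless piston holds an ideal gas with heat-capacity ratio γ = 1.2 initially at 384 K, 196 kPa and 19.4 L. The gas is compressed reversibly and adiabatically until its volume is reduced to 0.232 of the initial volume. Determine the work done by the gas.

n = P₁V₁/(RT₁) = 196×19.4/(8.314×384) = 1.19 mol.
Adiabatic: TV^(γ−1) = const ⇒ T₂ = 384×(4.31)^0.200 = 514 K; PV^γ = const ⇒ P₂ = 1130 kPa.
ΔU = nCvΔT = 1.19×41.6×(514−384) = 6450 J.
Q = 0 for an adiabatic process, so W = −ΔU = -6450 J.

-6450 J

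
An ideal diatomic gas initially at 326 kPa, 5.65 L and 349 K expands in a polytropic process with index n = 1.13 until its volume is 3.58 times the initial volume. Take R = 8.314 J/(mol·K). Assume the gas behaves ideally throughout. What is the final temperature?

Polytropic n=1.13: T₂ = T₁(V₁/V₂)^(n−1) = 349×(0.279)^0.13 = 296 K; P₂ = P₁(V₁/V₂)^n = 77.1 kPa.

296 K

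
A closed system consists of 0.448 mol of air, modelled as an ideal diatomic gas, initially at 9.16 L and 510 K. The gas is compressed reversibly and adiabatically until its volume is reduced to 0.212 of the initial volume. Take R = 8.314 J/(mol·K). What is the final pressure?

1820 kPa

P₁ = nRT₁/V₁ = 0.448×8.314×510/9.16 = 207 kPa.
Adiabatic: TV^(γ−1) = const ⇒ T₂ = 510×(4.72)^0.400 = 948 K; PV^γ = const ⇒ P₂ = 1820 kPa.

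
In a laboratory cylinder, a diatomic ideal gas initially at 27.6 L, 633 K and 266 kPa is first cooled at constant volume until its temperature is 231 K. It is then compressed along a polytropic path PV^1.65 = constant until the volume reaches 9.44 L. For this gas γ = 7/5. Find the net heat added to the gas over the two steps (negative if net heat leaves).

-9060 J

n = P₁V₁/(RT₁) = 266×27.6/(8.314×633) = 1.40 mol.
Step 1 — Isochoric: V stays 27.6 L; P/T = const ⇒ T₂ = 231 K, P₂ = 97.1 kPa.
W = 0 (no volume change).
ΔU = nCvΔT = 1.40×20.8×(231−633) = -11700 J.
Q = ΔU = -11700 J.
State after step 1: P = 97.1 kPa, V = 27.6 L, T = 231 K.
Step 2 — Polytropic n=1.65: T₂ = T₁(V₁/V₂)^(n−1) = 231×(2.92)^0.65 = 464 K; P₂ = P₁(V₁/V₂)^n = 570 kPa.
W = (P₁V₁−P₂V₂)/(n−1) = (97.1×27.6−570×9.44)/0.65 = -4160 J.
ΔU = nCvΔT = 1.40×20.8×(464−231) = 6750 J.
Q = ΔU + W = 2600 J.
Net over both steps: W = -4160 J, Q = -9060 J, ΔU = -4900 J.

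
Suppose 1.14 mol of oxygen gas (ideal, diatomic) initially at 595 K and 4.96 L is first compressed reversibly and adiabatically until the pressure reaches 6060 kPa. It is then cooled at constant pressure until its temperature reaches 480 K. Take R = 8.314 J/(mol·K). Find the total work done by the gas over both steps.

P₁ = nRT₁/V₁ = 1.14×8.314×595/4.96 = 1140 kPa.
Step 1 — Adiabatic: T₂/T₁ = (P₂/P₁)^((γ−1)/γ) ⇒ T₂ = 595×(5.33)^0.286 = 960 K; V₂ = 1.50 L.
ΔU = nCvΔT = 1.14×20.8×(960−595) = 8640 J.
Q = 0 for an adiabatic process, so W = −ΔU = -8640 J.
State after step 1: P = 6060 kPa, V = 1.50 L, T = 960 K.
Step 2 — Isobaric: P stays 6060 kPa; V/T = const ⇒ T₂ = 480 K, V₂ = 0.751 L.
W = PΔV = 6060×(0.751−1.50) kPa·L = -4550 J.
ΔU = nCvΔT = 1.14×20.8×(480−960) = -11400 J.
Q = ΔU + W = nCpΔT = -15900 J.
Net over both steps: W = -13200 J, Q = -15900 J, ΔU = -2720 J.

-13200 J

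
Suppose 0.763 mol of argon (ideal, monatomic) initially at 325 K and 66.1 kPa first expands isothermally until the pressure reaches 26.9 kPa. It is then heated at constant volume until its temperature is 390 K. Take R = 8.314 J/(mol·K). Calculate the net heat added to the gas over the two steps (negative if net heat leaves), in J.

2470 J

V₁ = nRT₁/P₁ = 0.763×8.314×325/66.1 = 31.2 L.
Step 1 — Isothermal: T stays 325 K; PV = const ⇒ V₂ = 76.6 L, P₂ = 26.9 kPa.
ΔU = 0 (ideal gas, T constant).
W = nRT ln(V₂/V₁) = 0.763×8.314×325×ln(2.46) = 1850 J.
Q = ΔU + W = 1850 J.
State after step 1: P = 26.9 kPa, V = 76.6 L, T = 325 K.
Step 2 — Isochoric: V stays 76.6 L; P/T = const ⇒ T₂ = 390 K, P₂ = 32.3 kPa.
W = 0 (no volume change).
ΔU = nCvΔT = 0.763×12.5×(390−325) = 618 J.
Q = ΔU = 618 J.
Net over both steps: W = 1850 J, Q = 2470 J, ΔU = 618 J.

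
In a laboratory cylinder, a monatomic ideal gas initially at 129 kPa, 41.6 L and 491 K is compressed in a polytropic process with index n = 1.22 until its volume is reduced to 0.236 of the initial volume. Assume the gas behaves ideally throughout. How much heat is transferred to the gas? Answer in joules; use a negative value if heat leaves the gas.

n = P₁V₁/(RT₁) = 129×41.6/(8.314×491) = 1.31 mol.
Polytropic n=1.22: T₂ = T₁(V₁/V₂)^(n−1) = 491×(4.24)^0.22 = 675 K; P₂ = P₁(V₁/V₂)^n = 751 kPa.
W = (P₁V₁−P₂V₂)/(n−1) = (129×41.6−751×9.82)/0.22 = -9120 J.
ΔU = nCvΔT = 1.31×12.5×(675−491) = 3010 J.
Q = ΔU + W = -6110 J.

-6110 J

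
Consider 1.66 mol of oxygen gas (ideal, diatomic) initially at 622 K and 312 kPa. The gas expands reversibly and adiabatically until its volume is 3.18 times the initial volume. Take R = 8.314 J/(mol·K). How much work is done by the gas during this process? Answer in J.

7950 J

V₁ = nRT₁/P₁ = 1.66×8.314×622/312 = 27.5 L.
Adiabatic: TV^(γ−1) = const ⇒ T₂ = 622×(0.314)^0.400 = 392 K; PV^γ = const ⇒ P₂ = 61.8 kPa.
ΔU = nCvΔT = 1.66×20.8×(392−622) = -7950 J.
Q = 0 for an adiabatic process, so W = −ΔU = 7950 J.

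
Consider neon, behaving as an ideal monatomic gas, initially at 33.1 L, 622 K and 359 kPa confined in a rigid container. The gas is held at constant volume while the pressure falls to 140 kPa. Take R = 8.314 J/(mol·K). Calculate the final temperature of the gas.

243 K

Isochoric: V stays 33.1 L; P/T = const ⇒ T₂ = 243 K, P₂ = 140 kPa.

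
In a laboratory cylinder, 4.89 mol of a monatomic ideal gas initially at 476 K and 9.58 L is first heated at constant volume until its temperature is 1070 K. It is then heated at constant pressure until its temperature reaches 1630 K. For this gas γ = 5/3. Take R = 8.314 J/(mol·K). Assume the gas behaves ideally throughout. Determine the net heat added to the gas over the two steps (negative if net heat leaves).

P₁ = nRT₁/V₁ = 4.89×8.314×476/9.58 = 2020 kPa.
Step 1 — Isochoric: V stays 9.58 L; P/T = const ⇒ T₂ = 1070 K, P₂ = 4540 kPa.
W = 0 (no volume change).
ΔU = nCvΔT = 4.89×12.5×(1070−476) = 36200 J.
Q = ΔU = 36200 J.
State after step 1: P = 4540 kPa, V = 9.58 L, T = 1070 K.
Step 2 — Isobaric: P stays 4540 kPa; V/T = const ⇒ T₂ = 1630 K, V₂ = 14.6 L.
W = PΔV = 4540×(14.6−9.58) kPa·L = 22800 J.
ΔU = nCvΔT = 4.89×12.5×(1630−1070) = 34200 J.
Q = ΔU + W = nCpΔT = 56900 J.
Net over both steps: W = 22800 J, Q = 93100 J, ΔU = 70400 J.

93100 J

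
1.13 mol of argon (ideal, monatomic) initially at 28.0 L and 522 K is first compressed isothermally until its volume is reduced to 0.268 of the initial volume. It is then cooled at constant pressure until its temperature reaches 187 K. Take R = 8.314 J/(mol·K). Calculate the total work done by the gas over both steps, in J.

P₁ = nRT₁/V₁ = 1.13×8.314×522/28.0 = 175 kPa.
Step 1 — Isothermal: T stays 522 K; PV = const ⇒ V₂ = 7.50 L, P₂ = 654 kPa.
ΔU = 0 (ideal gas, T constant).
W = nRT ln(V₂/V₁) = 1.13×8.314×522×ln(0.268) = -6460 J.
Q = ΔU + W = -6460 J.
State after step 1: P = 654 kPa, V = 7.50 L, T = 522 K.
Step 2 — Isobaric: P stays 654 kPa; V/T = const ⇒ T₂ = 187 K, V₂ = 2.69 L.
W = PΔV = 654×(2.69−7.50) kPa·L = -3150 J.
ΔU = nCvΔT = 1.13×12.5×(187−522) = -4720 J.
Q = ΔU + W = nCpΔT = -7870 J.
Net over both steps: W = -9600 J, Q = -14300 J, ΔU = -4720 J.

-9600 J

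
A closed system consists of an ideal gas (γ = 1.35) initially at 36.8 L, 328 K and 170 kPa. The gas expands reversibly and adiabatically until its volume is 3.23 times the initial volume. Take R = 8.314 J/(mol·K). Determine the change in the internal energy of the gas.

n = P₁V₁/(RT₁) = 170×36.8/(8.314×328) = 2.29 mol.
Adiabatic: TV^(γ−1) = const ⇒ T₂ = 328×(0.310)^0.350 = 218 K; PV^γ = const ⇒ P₂ = 34.9 kPa.
For an ideal gas ΔU = nCvΔT with Cv = R/(γ−1) = 23.8 J/(mol·K).
ΔU = 2.29×23.8×(218−328) = -6020 J.

-6020 J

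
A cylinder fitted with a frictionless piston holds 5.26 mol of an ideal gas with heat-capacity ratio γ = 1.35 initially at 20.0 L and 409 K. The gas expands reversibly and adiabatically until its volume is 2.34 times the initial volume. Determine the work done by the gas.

13200 J

P₁ = nRT₁/V₁ = 5.26×8.314×409/20.0 = 894 kPa.
Adiabatic: TV^(γ−1) = const ⇒ T₂ = 409×(0.427)^0.350 = 304 K; PV^γ = const ⇒ P₂ = 284 kPa.
ΔU = nCvΔT = 5.26×23.8×(304−409) = -13200 J.
Q = 0 for an adiabatic process, so W = −ΔU = 13200 J.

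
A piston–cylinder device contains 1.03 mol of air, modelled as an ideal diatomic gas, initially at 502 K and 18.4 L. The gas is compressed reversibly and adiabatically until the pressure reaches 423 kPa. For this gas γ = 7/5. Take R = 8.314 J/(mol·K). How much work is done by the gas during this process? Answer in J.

P₁ = nRT₁/V₁ = 1.03×8.314×502/18.4 = 234 kPa.
Adiabatic: T₂/T₁ = (P₂/P₁)^((γ−1)/γ) ⇒ T₂ = 502×(1.81)^0.286 = 595 K; V₂ = 12.0 L.
ΔU = nCvΔT = 1.03×20.8×(595−502) = 1990 J.
Q = 0 for an adiabatic process, so W = −ΔU = -1990 J.

-1990 J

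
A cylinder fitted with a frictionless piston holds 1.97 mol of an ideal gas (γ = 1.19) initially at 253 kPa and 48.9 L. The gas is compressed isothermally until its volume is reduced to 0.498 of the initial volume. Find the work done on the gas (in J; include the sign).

T₁ = P₁V₁/(nR) = 253×48.9/(1.97×8.314) = 755 K.
Isothermal: T stays 755 K; PV = const ⇒ V₂ = 24.4 L, P₂ = 508 kPa.
W = nRT ln(V₂/V₁) = 1.97×8.314×755×ln(0.498) = -8620 J.
Work done on the gas = −W_by = 8620 J.

8620 J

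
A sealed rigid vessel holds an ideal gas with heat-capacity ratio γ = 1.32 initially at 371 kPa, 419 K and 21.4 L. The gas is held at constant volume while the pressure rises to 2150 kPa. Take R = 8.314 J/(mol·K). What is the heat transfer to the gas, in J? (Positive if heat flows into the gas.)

119000 J

n = P₁V₁/(RT₁) = 371×21.4/(8.314×419) = 2.28 mol.
Isochoric: V stays 21.4 L; P/T = const ⇒ T₂ = 2430 K, P₂ = 2150 kPa.
W = 0 (no volume change).
ΔU = nCvΔT = 2.28×26.0×(2430−419) = 119000 J.
Q = ΔU = 119000 J.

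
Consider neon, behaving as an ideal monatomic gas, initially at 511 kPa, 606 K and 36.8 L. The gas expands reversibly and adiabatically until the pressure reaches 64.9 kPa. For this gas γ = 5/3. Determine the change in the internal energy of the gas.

-15900 J

n = P₁V₁/(RT₁) = 511×36.8/(8.314×606) = 3.73 mol.
Adiabatic: T₂/T₁ = (P₂/P₁)^((γ−1)/γ) ⇒ T₂ = 606×(0.127)^0.400 = 265 K; V₂ = 127 L.
For an ideal gas ΔU = nCvΔT with Cv = (3/2)R = 12.5 J/(mol·K).
ΔU = 3.73×12.5×(265−606) = -15900 J.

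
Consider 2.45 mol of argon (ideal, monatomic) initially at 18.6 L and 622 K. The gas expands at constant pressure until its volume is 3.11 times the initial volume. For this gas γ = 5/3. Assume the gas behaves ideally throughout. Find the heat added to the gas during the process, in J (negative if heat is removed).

66800 J

P₁ = nRT₁/V₁ = 2.45×8.314×622/18.6 = 681 kPa.
Isobaric: P stays 681 kPa; V/T = const ⇒ T₂ = 1930 K, V₂ = 57.8 L.
W = PΔV = 681×(57.8−18.6) kPa·L = 26700 J.
ΔU = nCvΔT = 2.45×12.5×(1930−622) = 40100 J.
Q = ΔU + W = nCpΔT = 66800 J.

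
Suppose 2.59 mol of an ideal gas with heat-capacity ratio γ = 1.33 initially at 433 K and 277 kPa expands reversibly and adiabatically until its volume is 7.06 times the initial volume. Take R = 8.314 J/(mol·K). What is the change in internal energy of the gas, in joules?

-13400 J

V₁ = nRT₁/P₁ = 2.59×8.314×433/277 = 33.7 L.
Adiabatic: TV^(γ−1) = const ⇒ T₂ = 433×(0.142)^0.330 = 227 K; PV^γ = const ⇒ P₂ = 20.6 kPa.
For an ideal gas ΔU = nCvΔT with Cv = R/(γ−1) = 25.2 J/(mol·K).
ΔU = 2.59×25.2×(227−433) = -13400 J.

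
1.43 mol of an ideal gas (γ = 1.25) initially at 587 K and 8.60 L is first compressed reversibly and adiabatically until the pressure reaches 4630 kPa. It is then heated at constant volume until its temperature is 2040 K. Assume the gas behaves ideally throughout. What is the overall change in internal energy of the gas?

P₁ = nRT₁/V₁ = 1.43×8.314×587/8.60 = 811 kPa.
Step 1 — Adiabatic: T₂/T₁ = (P₂/P₁)^((γ−1)/γ) ⇒ T₂ = 587×(5.71)^0.200 = 832 K; V₂ = 2.14 L.
ΔU = nCvΔT = 1.43×33.3×(832−587) = 11600 J.
Q = 0 for an adiabatic process, so W = −ΔU = -11600 J.
State after step 1: P = 4630 kPa, V = 2.14 L, T = 832 K.
Step 2 — Isochoric: V stays 2.14 L; P/T = const ⇒ T₂ = 2040 K, P₂ = 11400 kPa.
W = 0 (no volume change).
ΔU = nCvΔT = 1.43×33.3×(2040−832) = 57500 J.
Q = ΔU = 57500 J.
Net over both steps: W = -11600 J, Q = 57500 J, ΔU = 69100 J.

69100 J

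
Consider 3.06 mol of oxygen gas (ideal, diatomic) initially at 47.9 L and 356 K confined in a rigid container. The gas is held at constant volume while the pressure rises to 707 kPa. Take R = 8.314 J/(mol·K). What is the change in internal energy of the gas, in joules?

P₁ = nRT₁/V₁ = 3.06×8.314×356/47.9 = 189 kPa.
Isochoric: V stays 47.9 L; P/T = const ⇒ T₂ = 1330 K, P₂ = 707 kPa.
For an ideal gas ΔU = nCvΔT with Cv = (5/2)R = 20.8 J/(mol·K).
ΔU = 3.06×20.8×(1330−356) = 62000 J.

62000 J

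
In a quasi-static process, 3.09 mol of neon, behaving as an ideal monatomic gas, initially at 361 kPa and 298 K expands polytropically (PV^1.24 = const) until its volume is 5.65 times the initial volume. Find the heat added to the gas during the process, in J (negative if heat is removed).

V₁ = nRT₁/P₁ = 3.09×8.314×298/361 = 21.2 L.
Polytropic n=1.24: T₂ = T₁(V₁/V₂)^(n−1) = 298×(0.177)^0.24 = 197 K; P₂ = P₁(V₁/V₂)^n = 42.2 kPa.
W = (P₁V₁−P₂V₂)/(n−1) = (361×21.2−42.2×120)/0.24 = 10800 J.
ΔU = nCvΔT = 3.09×12.5×(197−298) = -3910 J.
Q = ΔU + W = 6940 J.

6940 J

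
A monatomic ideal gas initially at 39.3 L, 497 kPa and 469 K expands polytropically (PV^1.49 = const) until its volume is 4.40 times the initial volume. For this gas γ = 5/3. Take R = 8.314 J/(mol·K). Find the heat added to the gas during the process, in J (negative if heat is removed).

n = P₁V₁/(RT₁) = 497×39.3/(8.314×469) = 5.01 mol.
Polytropic n=1.49: T₂ = T₁(V₁/V₂)^(n−1) = 469×(0.227)^0.49 = 227 K; P₂ = P₁(V₁/V₂)^n = 54.7 kPa.
W = (P₁V₁−P₂V₂)/(n−1) = (497×39.3−54.7×173)/0.49 = 20600 J.
ΔU = nCvΔT = 5.01×12.5×(227−469) = -15100 J.
Q = ΔU + W = 5450 J.

5450 J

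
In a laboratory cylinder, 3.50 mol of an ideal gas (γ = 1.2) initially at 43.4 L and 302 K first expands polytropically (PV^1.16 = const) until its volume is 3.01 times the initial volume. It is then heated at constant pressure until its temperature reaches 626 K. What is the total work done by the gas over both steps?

19700 J

P₁ = nRT₁/V₁ = 3.50×8.314×302/43.4 = 202 kPa.
Step 1 — Polytropic n=1.16: T₂ = T₁(V₁/V₂)^(n−1) = 302×(0.332)^0.16 = 253 K; P₂ = P₁(V₁/V₂)^n = 56.4 kPa.
W = (P₁V₁−P₂V₂)/(n−1) = (202×43.4−56.4×131)/0.16 = 8880 J.
ΔU = nCvΔT = 3.50×41.6×(253−302) = -7100 J.
Q = ΔU + W = 1780 J.
State after step 1: P = 56.4 kPa, V = 131 L, T = 253 K.
Step 2 — Isobaric: P stays 56.4 kPa; V/T = const ⇒ T₂ = 626 K, V₂ = 323 L.
W = PΔV = 56.4×(323−131) kPa·L = 10800 J.
ΔU = nCvΔT = 3.50×41.6×(626−253) = 54200 J.
Q = ΔU + W = nCpΔT = 65100 J.
Net over both steps: W = 19700 J, Q = 66900 J, ΔU = 47100 J.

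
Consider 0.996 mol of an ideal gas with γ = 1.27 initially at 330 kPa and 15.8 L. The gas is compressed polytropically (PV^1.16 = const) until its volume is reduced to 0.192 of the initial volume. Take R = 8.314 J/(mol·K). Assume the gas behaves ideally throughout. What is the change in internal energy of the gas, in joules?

5840 J

T₁ = P₁V₁/(nR) = 330×15.8/(0.996×8.314) = 630 K.
Polytropic n=1.16: T₂ = T₁(V₁/V₂)^(n−1) = 630×(5.21)^0.16 = 820 K; P₂ = P₁(V₁/V₂)^n = 2240 kPa.
For an ideal gas ΔU = nCvΔT with Cv = R/(γ−1) = 30.8 J/(mol·K).
ΔU = 0.996×30.8×(820−630) = 5840 J.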